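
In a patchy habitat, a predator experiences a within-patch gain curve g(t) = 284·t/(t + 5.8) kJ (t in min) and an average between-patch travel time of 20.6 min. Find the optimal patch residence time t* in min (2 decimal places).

10.93 min

Optimal t* satisfies g'(t*) = g(t*)/(T + t*).
g'(t) = 284·5.8/(t + 5.8)². Setting 284·5.8/(t+5.8)² = 284t/[(t+5.8)(20.6+t)] gives 5.8(20.6+t) = t(t+5.8), so t² = 5.8×20.6 = 119.5.
t* = √119.5 = 10.93 min.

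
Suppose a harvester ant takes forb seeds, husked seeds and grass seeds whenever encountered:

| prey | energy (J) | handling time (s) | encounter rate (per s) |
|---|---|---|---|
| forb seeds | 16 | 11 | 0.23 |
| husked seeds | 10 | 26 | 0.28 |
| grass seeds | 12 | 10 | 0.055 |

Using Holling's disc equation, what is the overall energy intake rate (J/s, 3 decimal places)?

Energy encountered per unit search time: 0.23×16 + 0.28×10 + 0.055×12 = 7.14 J/s.
Handling time per unit search time: 0.23×11 + 0.28×26 + 0.055×10 = 10.36.
Rate = 7.14/(1 + 10.36) = 0.6285 J/s.

0.629 J/s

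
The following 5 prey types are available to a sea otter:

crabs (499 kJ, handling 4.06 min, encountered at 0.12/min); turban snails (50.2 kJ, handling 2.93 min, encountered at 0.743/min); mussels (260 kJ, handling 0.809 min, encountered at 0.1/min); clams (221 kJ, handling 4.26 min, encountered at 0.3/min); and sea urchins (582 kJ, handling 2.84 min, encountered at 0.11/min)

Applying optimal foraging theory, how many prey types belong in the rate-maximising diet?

E/h in descending order: mussels 321, sea urchins 205, crabs 123, clams 51.9, turban snails 17.1 kJ/min. The optimal diet is the largest prefix of this list for which every included type satisfies E_i/h_i > R on the types above it.
Rate on top 1: 24.05. sea urchins: 205 > 24.05 → include.
Rate on top 2: 64.61. crabs: 123 > 64.61 → include.
Rate on top 3: 79.71. clams: 51.9 < 79.71 → exclude; stop.
Optimal diet: mussels, sea urchins, crabs — 3 of 5 types.

3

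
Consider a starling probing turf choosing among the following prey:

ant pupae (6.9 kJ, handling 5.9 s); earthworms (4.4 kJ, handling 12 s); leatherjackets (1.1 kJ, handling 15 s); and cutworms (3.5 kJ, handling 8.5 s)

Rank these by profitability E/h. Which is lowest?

In descending order of E/h:
ant pupae: 6.9/5.9 = 1.17 kJ/s
cutworms: 3.5/8.5 = 0.412 kJ/s
earthworms: 4.4/12 = 0.367 kJ/s
leatherjackets: 1.1/15 = 0.0733 kJ/s

leatherjackets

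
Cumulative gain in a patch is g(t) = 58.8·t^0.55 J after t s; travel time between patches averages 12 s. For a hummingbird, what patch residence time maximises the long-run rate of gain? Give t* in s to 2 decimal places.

Optimal t* satisfies g'(t*) = g(t*)/(T + t*).
g'(t) = 0.55·58.8·t^-0.45. Setting 0.55·58.8·t^-0.45 = 58.8·t^0.55/(12+t) gives 0.55(12+t) = t, so 0.45·t = 0.55×12.
t* = 0.55×12/0.45 = 14.67 s.

14.67 s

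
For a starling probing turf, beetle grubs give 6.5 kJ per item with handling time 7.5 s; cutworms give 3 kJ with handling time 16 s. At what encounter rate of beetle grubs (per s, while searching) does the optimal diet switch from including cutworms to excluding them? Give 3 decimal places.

0.037 per s

Drop cutworms once their profitability E₂/h₂ falls below the rate achievable on beetle grubs alone: E₂/h₂ = λE₁/(1 + λh₁).
Solve for λ: λE₁h₂ = E₂(1 + λh₁) → λ(E₁h₂ − E₂h₁) = E₂ → λ = E₂/(E₁h₂ − E₂h₁).
λ = 3/(6.5×16 − 3×7.5) = 3/81.5 = 0.03681 per s.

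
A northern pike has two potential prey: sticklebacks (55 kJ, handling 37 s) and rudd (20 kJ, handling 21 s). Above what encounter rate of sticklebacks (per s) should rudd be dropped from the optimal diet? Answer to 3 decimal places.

At the threshold, the rate on sticklebacks alone equals the profitability of rudd: λ·55/(1 + λ·37) = 20/21 = 0.9524.
Rearranging, λ(55 − 0.9524×37) = 0.9524, so λ = 0.9524/19.76 = 0.04819 per s.

0.048 per s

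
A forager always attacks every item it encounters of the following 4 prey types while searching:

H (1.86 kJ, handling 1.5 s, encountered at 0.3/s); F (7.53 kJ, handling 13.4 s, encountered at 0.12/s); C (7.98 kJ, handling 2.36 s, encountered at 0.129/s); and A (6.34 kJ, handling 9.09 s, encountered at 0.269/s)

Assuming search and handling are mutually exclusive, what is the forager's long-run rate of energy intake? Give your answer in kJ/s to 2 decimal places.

R = (0.3×1.86 + 0.12×7.53 + 0.129×7.98 + 0.269×6.34) / (1 + 0.3×1.5 + 0.12×13.4 + 0.129×2.36 + 0.269×9.09) = 4.196/5.808 = 0.7226 kJ/s.

0.72 kJ/s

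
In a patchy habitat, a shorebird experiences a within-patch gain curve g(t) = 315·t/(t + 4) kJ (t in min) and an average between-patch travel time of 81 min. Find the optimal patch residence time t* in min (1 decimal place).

Optimal t* satisfies g'(t*) = g(t*)/(T + t*).
g'(t) = 315·4/(t + 4)². Setting 315·4/(t+4)² = 315t/[(t+4)(81+t)] gives 4(81+t) = t(t+4), so t² = 4×81 = 324.
t* = √324 = 18 min.

18.0 min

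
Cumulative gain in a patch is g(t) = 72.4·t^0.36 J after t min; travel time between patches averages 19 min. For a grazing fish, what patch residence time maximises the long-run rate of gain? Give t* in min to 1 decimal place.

Maximise g(t)/(T+t): set derivative to zero → g'(t)(T+t) = g(t).
g'(t) = 0.36·72.4·t^-0.64. Setting 0.36·72.4·t^-0.64 = 72.4·t^0.36/(19+t) gives 0.36(19+t) = t, so 0.64·t = 0.36×19.
t* = 0.36×19/0.64 = 10.69 min.

10.7 min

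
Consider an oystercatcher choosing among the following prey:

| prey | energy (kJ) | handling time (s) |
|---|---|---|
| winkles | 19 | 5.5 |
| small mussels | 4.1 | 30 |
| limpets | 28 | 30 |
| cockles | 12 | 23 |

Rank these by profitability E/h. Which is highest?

In descending order of E/h:
winkles: 19/5.5 = 3.45 kJ/s
limpets: 28/30 = 0.933 kJ/s
cockles: 12/23 = 0.522 kJ/s
small mussels: 4.1/30 = 0.137 kJ/s

winkles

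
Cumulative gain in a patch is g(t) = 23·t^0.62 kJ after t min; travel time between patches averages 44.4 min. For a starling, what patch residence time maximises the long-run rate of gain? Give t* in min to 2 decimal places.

72.44 min

Optimal t* satisfies g'(t*) = g(t*)/(T + t*).
g'(t) = 0.62·23·t^-0.38. Setting 0.62·23·t^-0.38 = 23·t^0.62/(44.4+t) gives 0.62(44.4+t) = t, so 0.38·t = 0.62×44.4.
t* = 0.62×44.4/0.38 = 72.44 min.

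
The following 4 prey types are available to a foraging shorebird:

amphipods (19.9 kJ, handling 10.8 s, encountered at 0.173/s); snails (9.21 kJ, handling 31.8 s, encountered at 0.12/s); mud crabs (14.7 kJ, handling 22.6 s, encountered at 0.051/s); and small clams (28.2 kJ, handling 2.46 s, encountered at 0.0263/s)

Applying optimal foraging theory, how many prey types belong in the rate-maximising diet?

Profitabilities (E/h, kJ/s): small clams 11.5, amphipods 1.84, mud crabs 0.65, snails 0.29. Add prey in this order while the next type's profitability exceeds the intake rate on those already taken.
Rate on top 1: 0.6966. amphipods: 1.84 > 0.6966 → include.
Rate on top 2: 1.427. mud crabs: 0.65 < 1.427 → exclude; stop.
Optimal diet: small clams, amphipods — 2 of 4 types.

2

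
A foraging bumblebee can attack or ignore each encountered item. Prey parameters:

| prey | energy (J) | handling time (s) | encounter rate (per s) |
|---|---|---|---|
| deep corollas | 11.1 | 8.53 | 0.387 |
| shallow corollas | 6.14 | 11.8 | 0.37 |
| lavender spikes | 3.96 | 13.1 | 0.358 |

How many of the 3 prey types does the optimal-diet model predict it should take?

Rank by E/h (J/s): deep corollas 1.3, shallow corollas 0.52, lavender spikes 0.302. Include each in turn until the next type's E/h falls below the running intake rate.
Rate on top 1: 0.9987. shallow corollas: 0.52 < 0.9987 → exclude; stop.
Optimal diet: deep corollas — 1 of 3 types.

1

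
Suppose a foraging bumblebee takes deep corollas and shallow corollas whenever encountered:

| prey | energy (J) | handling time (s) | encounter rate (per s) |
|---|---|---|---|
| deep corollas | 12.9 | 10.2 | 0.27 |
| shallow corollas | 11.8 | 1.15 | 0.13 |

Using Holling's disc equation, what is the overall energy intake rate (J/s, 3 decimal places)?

R = Σλ_iE_i / (1 + Σλ_ih_i)
Numerator: 0.27×12.9 + 0.13×11.8 = 5.017
Denominator: 1 + 0.27×10.2 + 0.13×1.15 = 3.904
R = 5.017/3.904 = 1.285 J/s

1.285 J/s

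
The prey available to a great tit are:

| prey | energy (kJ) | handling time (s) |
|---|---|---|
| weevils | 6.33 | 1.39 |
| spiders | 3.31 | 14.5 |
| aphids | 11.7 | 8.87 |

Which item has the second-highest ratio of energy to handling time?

In descending order of E/h:
weevils: 6.33/1.39 = 4.55 kJ/s
aphids: 11.7/8.87 = 1.32 kJ/s
spiders: 3.31/14.5 = 0.228 kJ/s

aphids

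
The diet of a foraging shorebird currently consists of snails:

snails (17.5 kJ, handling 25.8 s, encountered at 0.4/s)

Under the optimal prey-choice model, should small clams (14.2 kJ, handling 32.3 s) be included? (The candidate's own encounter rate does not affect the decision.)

No

Current rate: (0.4×17.5)/(1 + 0.4×25.8) = 0.6184 kJ/s.
small clams: E/h = 14.2/32.3 = 0.4396 kJ/s.
0.4396 < 0.6184, so adding small clams would lower the average — exclude it.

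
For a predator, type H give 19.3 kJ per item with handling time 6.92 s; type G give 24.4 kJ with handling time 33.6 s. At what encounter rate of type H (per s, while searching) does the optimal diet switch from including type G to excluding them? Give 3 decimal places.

At the threshold, the rate on type H alone equals the profitability of type G: λ·19.3/(1 + λ·6.92) = 24.4/33.6 = 0.7262.
Rearranging, λ(19.3 − 0.7262×6.92) = 0.7262, so λ = 0.7262/14.27 = 0.05087 per s.

0.051 per s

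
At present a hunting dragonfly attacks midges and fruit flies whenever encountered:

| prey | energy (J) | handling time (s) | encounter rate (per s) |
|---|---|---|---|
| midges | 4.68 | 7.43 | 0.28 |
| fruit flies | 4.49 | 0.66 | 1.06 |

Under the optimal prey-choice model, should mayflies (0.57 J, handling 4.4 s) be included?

No

Intake rate on the current diet: R = (0.28×4.68 + 1.06×4.49) / (1 + 0.28×7.43 + 1.06×0.66) = 6.07/3.78 = 1.606 J/s.
mayflies: E/h = 0.57/4.4 = 0.1295 J/s.
0.1295 < 1.606, so adding mayflies would lower the average — exclude it.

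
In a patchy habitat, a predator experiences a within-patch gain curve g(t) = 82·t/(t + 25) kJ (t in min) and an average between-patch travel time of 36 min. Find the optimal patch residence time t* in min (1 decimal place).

Maximise g(t)/(T+t): set derivative to zero → g'(t)(T+t) = g(t).
g'(t) = 82·25/(t + 25)². Setting 82·25/(t+25)² = 82t/[(t+25)(36+t)] gives 25(36+t) = t(t+25), so t² = 25×36 = 900.
t* = √900 = 30 min.

30.0 min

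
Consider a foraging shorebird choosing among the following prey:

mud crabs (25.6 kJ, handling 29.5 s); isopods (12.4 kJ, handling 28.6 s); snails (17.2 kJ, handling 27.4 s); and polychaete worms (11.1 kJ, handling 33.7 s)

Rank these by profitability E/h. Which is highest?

mud crabs

In descending order of E/h:
mud crabs: 25.6/29.5 = 0.868 kJ/s
snails: 17.2/27.4 = 0.628 kJ/s
isopods: 12.4/28.6 = 0.434 kJ/s
polychaete worms: 11.1/33.7 = 0.329 kJ/s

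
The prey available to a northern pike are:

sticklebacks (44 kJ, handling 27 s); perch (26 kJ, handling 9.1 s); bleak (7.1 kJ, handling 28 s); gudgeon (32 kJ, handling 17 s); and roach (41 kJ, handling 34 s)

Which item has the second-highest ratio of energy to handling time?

In descending order of E/h:
perch: 26/9.1 = 2.86 kJ/s
gudgeon: 32/17 = 1.88 kJ/s
sticklebacks: 44/27 = 1.63 kJ/s
roach: 41/34 = 1.21 kJ/s
bleak: 7.1/28 = 0.254 kJ/s

gudgeon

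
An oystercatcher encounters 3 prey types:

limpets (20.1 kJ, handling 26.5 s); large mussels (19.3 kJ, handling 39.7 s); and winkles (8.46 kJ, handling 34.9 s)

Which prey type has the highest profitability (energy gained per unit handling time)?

In descending order of E/h:
limpets: 20.1/26.5 = 0.758 kJ/s
large mussels: 19.3/39.7 = 0.486 kJ/s
winkles: 8.46/34.9 = 0.242 kJ/s

limpets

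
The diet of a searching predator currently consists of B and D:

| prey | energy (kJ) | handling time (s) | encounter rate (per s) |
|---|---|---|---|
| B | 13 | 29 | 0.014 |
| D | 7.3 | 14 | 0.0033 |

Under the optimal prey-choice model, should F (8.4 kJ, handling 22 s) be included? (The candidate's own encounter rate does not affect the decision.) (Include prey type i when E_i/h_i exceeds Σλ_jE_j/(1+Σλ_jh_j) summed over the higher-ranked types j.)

On B and D alone, R = ΣλE/(1+Σλh) = 0.2061/1.452 = 0.1419 kJ/s.
F: E/h = 8.4/22 = 0.3818 kJ/s.
Since 0.3818 > R, including F increases the long-run rate.

Yes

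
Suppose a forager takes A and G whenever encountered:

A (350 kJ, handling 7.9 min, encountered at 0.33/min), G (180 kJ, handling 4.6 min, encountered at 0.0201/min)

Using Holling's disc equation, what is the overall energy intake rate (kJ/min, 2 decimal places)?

32.20 kJ/min

Energy encountered per unit search time: 0.33×350 + 0.0201×180 = 119.1 kJ/min.
Handling time per unit search time: 0.33×7.9 + 0.0201×4.6 = 2.699.
Rate = 119.1/(1 + 2.699) = 32.2 kJ/min.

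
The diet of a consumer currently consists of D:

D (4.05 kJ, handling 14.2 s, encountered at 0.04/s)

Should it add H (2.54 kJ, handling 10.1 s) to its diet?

Current rate: (0.04×4.05)/(1 + 0.04×14.2) = 0.1033 kJ/s.
Profitability of H: 2.54/10.1 = 0.2515 kJ/s.
0.2515 > 0.1033, so adding H raises the average — include it.

Yes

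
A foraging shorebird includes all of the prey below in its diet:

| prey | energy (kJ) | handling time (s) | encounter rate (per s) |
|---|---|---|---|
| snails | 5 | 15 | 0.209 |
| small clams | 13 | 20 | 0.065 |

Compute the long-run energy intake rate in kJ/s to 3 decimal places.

0.348 kJ/s

R = Σλ_iE_i / (1 + Σλ_ih_i)
Numerator: 0.209×5 + 0.065×13 = 1.89
Denominator: 1 + 0.209×15 + 0.065×20 = 5.435
R = 1.89/5.435 = 0.3477 kJ/s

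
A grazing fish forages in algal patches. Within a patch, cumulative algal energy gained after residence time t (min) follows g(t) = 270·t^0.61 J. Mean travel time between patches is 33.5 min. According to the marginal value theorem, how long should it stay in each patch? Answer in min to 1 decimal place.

52.4 min

Optimal t* satisfies g'(t*) = g(t*)/(T + t*).
g'(t) = 0.61·270·t^-0.39. Setting 0.61·270·t^-0.39 = 270·t^0.61/(33.5+t) gives 0.61(33.5+t) = t, so 0.39·t = 0.61×33.5.
t* = 0.61×33.5/0.39 = 52.4 min.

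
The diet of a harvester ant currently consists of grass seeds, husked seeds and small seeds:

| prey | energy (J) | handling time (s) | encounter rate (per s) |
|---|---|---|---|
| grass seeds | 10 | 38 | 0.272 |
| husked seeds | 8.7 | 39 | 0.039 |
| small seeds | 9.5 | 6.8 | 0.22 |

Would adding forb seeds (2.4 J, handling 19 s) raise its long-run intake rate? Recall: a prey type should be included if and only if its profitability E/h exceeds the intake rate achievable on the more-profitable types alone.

No

Current rate: (0.272×10 + 0.039×8.7 + 0.22×9.5)/(1 + 0.272×38 + 0.039×39 + 0.22×6.8) = 0.3588 J/s.
forb seeds: E/h = 2.4/19 = 0.1263 J/s.
0.1263 < 0.3588, so adding forb seeds would lower the average — exclude it.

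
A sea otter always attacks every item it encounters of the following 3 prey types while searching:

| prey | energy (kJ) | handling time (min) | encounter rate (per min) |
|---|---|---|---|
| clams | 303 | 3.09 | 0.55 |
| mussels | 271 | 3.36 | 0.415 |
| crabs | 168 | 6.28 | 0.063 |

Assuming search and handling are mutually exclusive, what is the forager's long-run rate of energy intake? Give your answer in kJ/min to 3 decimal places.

R = (0.55×303 + 0.415×271 + 0.063×168) / (1 + 0.55×3.09 + 0.415×3.36 + 0.063×6.28) = 289.7/4.49 = 64.53 kJ/min.

64.528 kJ/min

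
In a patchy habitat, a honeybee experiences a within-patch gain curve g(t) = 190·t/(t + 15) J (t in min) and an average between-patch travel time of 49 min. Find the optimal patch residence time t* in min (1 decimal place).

Maximise g(t)/(T+t): set derivative to zero → g'(t)(T+t) = g(t).
g'(t) = 190·15/(t + 15)². Setting 190·15/(t+15)² = 190t/[(t+15)(49+t)] gives 15(49+t) = t(t+15), so t² = 15×49 = 735.
t* = √735 = 27.11 min.

27.1 min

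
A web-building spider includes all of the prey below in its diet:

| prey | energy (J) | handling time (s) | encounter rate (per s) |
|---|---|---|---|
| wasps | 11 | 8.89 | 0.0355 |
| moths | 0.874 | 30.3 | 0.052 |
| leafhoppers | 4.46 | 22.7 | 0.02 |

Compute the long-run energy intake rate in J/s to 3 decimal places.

R = (0.0355×11 + 0.052×0.874 + 0.02×4.46) / (1 + 0.0355×8.89 + 0.052×30.3 + 0.02×22.7) = 0.5251/3.345 = 0.157 J/s.

0.157 J/s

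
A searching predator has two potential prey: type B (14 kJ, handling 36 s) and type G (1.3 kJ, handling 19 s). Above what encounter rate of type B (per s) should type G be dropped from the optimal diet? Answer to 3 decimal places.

At the threshold, the rate on type B alone equals the profitability of type G: λ·14/(1 + λ·36) = 1.3/19 = 0.06842.
Rearranging, λ(14 − 0.06842×36) = 0.06842, so λ = 0.06842/11.54 = 0.005931 per s.

0.006 per s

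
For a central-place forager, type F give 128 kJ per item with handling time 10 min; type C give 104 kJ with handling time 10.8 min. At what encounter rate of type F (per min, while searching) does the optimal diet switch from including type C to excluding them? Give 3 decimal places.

Drop type C once their profitability E₂/h₂ falls below the rate achievable on type F alone: E₂/h₂ = λE₁/(1 + λh₁).
Solve for λ: λE₁h₂ = E₂(1 + λh₁) → λ(E₁h₂ − E₂h₁) = E₂ → λ = E₂/(E₁h₂ − E₂h₁).
λ = 104/(128×10.8 − 104×10) = 104/342.4 = 0.3037 per min.

0.304 per min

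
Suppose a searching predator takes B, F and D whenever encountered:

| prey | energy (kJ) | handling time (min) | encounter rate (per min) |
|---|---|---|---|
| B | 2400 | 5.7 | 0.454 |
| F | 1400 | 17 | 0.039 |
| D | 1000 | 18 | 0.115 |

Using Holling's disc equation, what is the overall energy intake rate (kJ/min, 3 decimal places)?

199.215 kJ/min

Energy encountered per unit search time: 0.454×2400 + 0.039×1400 + 0.115×1000 = 1259 kJ/min.
Handling time per unit search time: 0.454×5.7 + 0.039×17 + 0.115×18 = 5.321.
Rate = 1259/(1 + 5.321) = 199.2 kJ/min.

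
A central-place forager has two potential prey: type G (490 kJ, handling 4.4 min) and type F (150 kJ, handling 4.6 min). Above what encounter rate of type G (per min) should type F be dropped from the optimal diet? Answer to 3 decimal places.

0.094 per min

Drop type F once their profitability E₂/h₂ falls below the rate achievable on type G alone: E₂/h₂ = λE₁/(1 + λh₁).
Solve for λ: λE₁h₂ = E₂(1 + λh₁) → λ(E₁h₂ − E₂h₁) = E₂ → λ = E₂/(E₁h₂ − E₂h₁).
λ = 150/(490×4.6 − 150×4.4) = 150/1594 = 0.0941 per min.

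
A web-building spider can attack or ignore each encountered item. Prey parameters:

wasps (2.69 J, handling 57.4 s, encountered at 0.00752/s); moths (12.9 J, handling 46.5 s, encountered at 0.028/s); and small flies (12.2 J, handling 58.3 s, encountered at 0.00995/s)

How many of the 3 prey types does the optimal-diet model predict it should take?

2

Rank by E/h (J/s): moths 0.277, small flies 0.209, wasps 0.0469. Include each in turn until the next type's E/h falls below the running intake rate.
Rate on top 1: 0.1569. small flies: 0.209 > 0.1569 → include.
Rate on top 2: 0.1674. wasps: 0.0469 < 0.1674 → exclude; stop.
Optimal diet: moths, small flies — 2 of 3 types.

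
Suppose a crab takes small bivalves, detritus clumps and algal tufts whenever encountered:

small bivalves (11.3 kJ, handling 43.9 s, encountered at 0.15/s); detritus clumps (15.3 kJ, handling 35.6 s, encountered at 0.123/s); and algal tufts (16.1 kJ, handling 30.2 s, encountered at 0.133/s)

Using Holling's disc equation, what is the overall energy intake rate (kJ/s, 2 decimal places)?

R = Σλ_iE_i / (1 + Σλ_ih_i)
Numerator: 0.15×11.3 + 0.123×15.3 + 0.133×16.1 = 5.718
Denominator: 1 + 0.15×43.9 + 0.123×35.6 + 0.133×30.2 = 15.98
R = 5.718/15.98 = 0.3578 kJ/s

0.36 kJ/s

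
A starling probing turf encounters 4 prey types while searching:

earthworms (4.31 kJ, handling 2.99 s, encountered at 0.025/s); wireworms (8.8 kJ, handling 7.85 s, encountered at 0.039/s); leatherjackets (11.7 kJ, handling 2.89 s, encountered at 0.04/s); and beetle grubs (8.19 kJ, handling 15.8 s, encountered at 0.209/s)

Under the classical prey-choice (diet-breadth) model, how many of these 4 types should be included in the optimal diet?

Profitabilities (E/h, kJ/s): leatherjackets 4.05, earthworms 1.44, wireworms 1.12, beetle grubs 0.518. Add prey in this order while the next type's profitability exceeds the intake rate on those already taken.
Rate on top 1: 0.4195. earthworms: 1.44 > 0.4195 → include.
Rate on top 2: 0.4837. wireworms: 1.12 > 0.4837 → include.
Rate on top 3: 0.6141. beetle grubs: 0.518 < 0.6141 → exclude; stop.
Optimal diet: leatherjackets, earthworms, wireworms — 3 of 4 types.

3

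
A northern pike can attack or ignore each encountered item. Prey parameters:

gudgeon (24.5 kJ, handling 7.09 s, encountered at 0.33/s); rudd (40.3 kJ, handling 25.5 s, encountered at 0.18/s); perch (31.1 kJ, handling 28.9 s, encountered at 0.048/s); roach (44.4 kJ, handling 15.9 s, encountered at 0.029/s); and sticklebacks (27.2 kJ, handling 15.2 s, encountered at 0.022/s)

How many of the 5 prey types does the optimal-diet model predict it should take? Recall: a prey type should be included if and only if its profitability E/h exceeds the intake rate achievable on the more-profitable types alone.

Rank by E/h (kJ/s): gudgeon 3.46, roach 2.79, sticklebacks 1.79, rudd 1.58, perch 1.08. Include each in turn until the next type's E/h falls below the running intake rate.
Rate on top 1: 2.421. roach: 2.79 > 2.421 → include.
Rate on top 2: 2.466. sticklebacks: 1.79 < 2.466 → exclude; stop.
Optimal diet: gudgeon, roach — 2 of 5 types.

2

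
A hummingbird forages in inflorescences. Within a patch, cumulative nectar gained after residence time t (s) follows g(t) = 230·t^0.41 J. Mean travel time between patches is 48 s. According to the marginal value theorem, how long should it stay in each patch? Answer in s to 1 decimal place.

Optimal t* satisfies g'(t*) = g(t*)/(T + t*).
g'(t) = 0.41·230·t^-0.59. Setting 0.41·230·t^-0.59 = 230·t^0.41/(48+t) gives 0.41(48+t) = t, so 0.59·t = 0.41×48.
t* = 0.41×48/0.59 = 33.36 s.

33.4 s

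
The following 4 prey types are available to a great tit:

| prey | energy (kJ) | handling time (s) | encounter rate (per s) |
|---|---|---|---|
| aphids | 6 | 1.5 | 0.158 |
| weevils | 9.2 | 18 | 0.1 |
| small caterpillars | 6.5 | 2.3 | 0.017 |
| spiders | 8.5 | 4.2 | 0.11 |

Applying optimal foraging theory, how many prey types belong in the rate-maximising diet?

Rank by E/h (kJ/s): aphids 4, small caterpillars 2.83, spiders 2.02, weevils 0.511. Include each in turn until the next type's E/h falls below the running intake rate.
Rate on top 1: 0.7664. small caterpillars: 2.83 > 0.7664 → include.
Rate on top 2: 0.8295. spiders: 2.02 > 0.8295 → include.
Rate on top 3: 1.147. weevils: 0.511 < 1.147 → exclude; stop.
Optimal diet: aphids, small caterpillars, spiders — 3 of 4 types.

3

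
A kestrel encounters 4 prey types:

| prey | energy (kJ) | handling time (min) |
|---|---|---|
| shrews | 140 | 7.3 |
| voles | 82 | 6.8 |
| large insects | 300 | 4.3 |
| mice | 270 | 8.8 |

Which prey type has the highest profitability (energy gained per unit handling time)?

In descending order of E/h:
large insects: 300/4.3 = 69.8 kJ/min
mice: 270/8.8 = 30.7 kJ/min
shrews: 140/7.3 = 19.2 kJ/min
voles: 82/6.8 = 12.1 kJ/min

large insects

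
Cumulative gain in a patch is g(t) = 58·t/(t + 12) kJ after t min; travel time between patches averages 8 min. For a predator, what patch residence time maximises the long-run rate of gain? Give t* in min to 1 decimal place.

By the marginal value theorem, leave when the instantaneous gain rate g'(t) equals the habitat-wide average g(t)/(T + t).
g'(t) = 58·12/(t + 12)². Setting 58·12/(t+12)² = 58t/[(t+12)(8+t)] gives 12(8+t) = t(t+12), so t² = 12×8 = 96.
t* = √96 = 9.798 min.

9.8 min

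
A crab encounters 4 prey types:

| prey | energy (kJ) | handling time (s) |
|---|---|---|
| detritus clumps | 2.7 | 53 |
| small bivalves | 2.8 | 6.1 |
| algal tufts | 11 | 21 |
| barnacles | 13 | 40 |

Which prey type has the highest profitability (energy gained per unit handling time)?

Profitability E/h (kJ/s): detritus clumps = 2.7/53 = 0.0509, small bivalves = 2.8/6.1 = 0.459, algal tufts = 11/21 = 0.524, barnacles = 13/40 = 0.325.
Ranked: algal tufts > small bivalves > barnacles > detritus clumps.

algal tufts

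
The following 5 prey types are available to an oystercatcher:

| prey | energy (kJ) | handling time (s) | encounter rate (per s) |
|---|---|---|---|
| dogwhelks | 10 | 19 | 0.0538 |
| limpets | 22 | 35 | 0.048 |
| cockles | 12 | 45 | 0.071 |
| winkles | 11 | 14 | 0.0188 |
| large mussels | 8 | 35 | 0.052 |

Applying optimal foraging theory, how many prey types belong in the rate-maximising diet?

Rank by E/h (kJ/s): winkles 0.786, limpets 0.629, dogwhelks 0.526, cockles 0.267, large mussels 0.229. Include each in turn until the next type's E/h falls below the running intake rate.
Rate on top 1: 0.1637. limpets: 0.629 > 0.1637 → include.
Rate on top 2: 0.4291. dogwhelks: 0.526 > 0.4291 → include.
Rate on top 3: 0.4541. cockles: 0.267 < 0.4541 → exclude; stop.
Optimal diet: winkles, limpets, dogwhelks — 3 of 5 types.

3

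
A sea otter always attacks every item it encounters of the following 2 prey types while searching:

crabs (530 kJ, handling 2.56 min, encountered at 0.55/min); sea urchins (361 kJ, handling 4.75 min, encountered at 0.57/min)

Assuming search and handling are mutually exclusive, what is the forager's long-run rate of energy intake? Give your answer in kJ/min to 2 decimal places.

97.21 kJ/min

R = (0.55×530 + 0.57×361) / (1 + 0.55×2.56 + 0.57×4.75) = 497.3/5.115 = 97.21 kJ/min.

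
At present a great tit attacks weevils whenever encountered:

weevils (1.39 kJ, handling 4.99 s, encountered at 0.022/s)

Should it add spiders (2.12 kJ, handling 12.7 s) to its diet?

On weevils alone, R = ΣλE/(1+Σλh) = 0.03058/1.11 = 0.02756 kJ/s.
Profitability of spiders: 2.12/12.7 = 0.1669 kJ/s.
Since 0.1669 > R, including spiders increases the long-run rate.

Yes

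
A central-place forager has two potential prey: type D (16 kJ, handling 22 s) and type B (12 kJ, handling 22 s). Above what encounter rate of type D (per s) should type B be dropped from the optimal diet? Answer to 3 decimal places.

Drop type B once their profitability E₂/h₂ falls below the rate achievable on type D alone: E₂/h₂ = λE₁/(1 + λh₁).
Solve for λ: λE₁h₂ = E₂(1 + λh₁) → λ(E₁h₂ − E₂h₁) = E₂ → λ = E₂/(E₁h₂ − E₂h₁).
λ = 12/(16×22 − 12×22) = 12/88 = 0.1364 per s.

0.136 per s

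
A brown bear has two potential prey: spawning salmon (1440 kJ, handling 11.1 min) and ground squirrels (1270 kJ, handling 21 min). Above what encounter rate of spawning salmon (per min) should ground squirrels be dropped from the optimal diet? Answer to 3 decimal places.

The zero-one rule: include ground squirrels iff E₂/h₂ > λE₁/(1+λh₁). Equality gives the switch point.
λE₁h₂ = E₂ + λE₂h₁ ⇒ λ = E₂/(E₁h₂ − E₂h₁) = 1270/(3.024e+04 − 1.41e+04) = 0.07867 per min.

0.079 per min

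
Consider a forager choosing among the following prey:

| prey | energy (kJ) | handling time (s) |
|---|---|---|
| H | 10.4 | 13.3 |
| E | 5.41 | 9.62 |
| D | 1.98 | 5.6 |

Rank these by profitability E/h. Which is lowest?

D

Profitability E/h (kJ/s): H = 10.4/13.3 = 0.782, E = 5.41/9.62 = 0.562, D = 1.98/5.6 = 0.354.
Ranked: H > E > D.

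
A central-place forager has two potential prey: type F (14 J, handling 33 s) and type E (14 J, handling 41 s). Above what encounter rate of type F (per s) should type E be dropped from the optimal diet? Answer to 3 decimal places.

0.125 per s

The zero-one rule: include type E iff E₂/h₂ > λE₁/(1+λh₁). Equality gives the switch point.
λE₁h₂ = E₂ + λE₂h₁ ⇒ λ = E₂/(E₁h₂ − E₂h₁) = 14/(574 − 462) = 0.125 per s.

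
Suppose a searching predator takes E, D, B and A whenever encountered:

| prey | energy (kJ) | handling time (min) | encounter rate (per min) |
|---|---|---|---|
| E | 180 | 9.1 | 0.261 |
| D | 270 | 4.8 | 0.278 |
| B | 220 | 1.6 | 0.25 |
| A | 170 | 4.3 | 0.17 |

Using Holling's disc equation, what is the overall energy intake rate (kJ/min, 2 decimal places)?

35.26 kJ/min

R = Σλ_iE_i / (1 + Σλ_ih_i)
Numerator: 0.261×180 + 0.278×270 + 0.25×220 + 0.17×170 = 205.9
Denominator: 1 + 0.261×9.1 + 0.278×4.8 + 0.25×1.6 + 0.17×4.3 = 5.841
R = 205.9/5.841 = 35.26 kJ/min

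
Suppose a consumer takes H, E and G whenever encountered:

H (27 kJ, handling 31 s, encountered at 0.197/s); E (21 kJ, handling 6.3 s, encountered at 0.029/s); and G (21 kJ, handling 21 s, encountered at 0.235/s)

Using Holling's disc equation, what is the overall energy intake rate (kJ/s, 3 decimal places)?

R = Σλ_iE_i / (1 + Σλ_ih_i)
Numerator: 0.197×27 + 0.029×21 + 0.235×21 = 10.86
Denominator: 1 + 0.197×31 + 0.029×6.3 + 0.235×21 = 12.22
R = 10.86/12.22 = 0.8886 kJ/s

0.889 kJ/s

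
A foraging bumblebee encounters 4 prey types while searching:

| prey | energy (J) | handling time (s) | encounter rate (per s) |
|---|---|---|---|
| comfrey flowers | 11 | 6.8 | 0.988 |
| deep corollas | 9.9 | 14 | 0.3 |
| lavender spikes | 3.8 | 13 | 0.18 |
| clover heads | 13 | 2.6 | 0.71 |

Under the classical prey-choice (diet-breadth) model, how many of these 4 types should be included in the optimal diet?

E/h in descending order: clover heads 5, comfrey flowers 1.62, deep corollas 0.707, lavender spikes 0.292 J/s. The optimal diet is the largest prefix of this list for which every included type satisfies E_i/h_i > R on the types above it.
Rate on top 1: 3.243. comfrey flowers: 1.62 < 3.243 → exclude; stop.
Optimal diet: clover heads — 1 of 4 types.

1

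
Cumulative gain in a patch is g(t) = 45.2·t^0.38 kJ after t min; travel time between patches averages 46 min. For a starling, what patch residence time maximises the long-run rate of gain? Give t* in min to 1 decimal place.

By the marginal value theorem, leave when the instantaneous gain rate g'(t) equals the habitat-wide average g(t)/(T + t).
g'(t) = 0.38·45.2·t^-0.62. Setting 0.38·45.2·t^-0.62 = 45.2·t^0.38/(46+t) gives 0.38(46+t) = t, so 0.62·t = 0.38×46.
t* = 0.38×46/0.62 = 28.19 min.

28.2 min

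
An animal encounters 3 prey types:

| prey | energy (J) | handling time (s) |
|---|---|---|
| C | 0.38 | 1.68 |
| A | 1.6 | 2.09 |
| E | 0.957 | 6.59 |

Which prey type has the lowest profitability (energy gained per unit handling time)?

In descending order of E/h:
A: 1.6/2.09 = 0.766 J/s
C: 0.38/1.68 = 0.226 J/s
E: 0.957/6.59 = 0.145 J/s

E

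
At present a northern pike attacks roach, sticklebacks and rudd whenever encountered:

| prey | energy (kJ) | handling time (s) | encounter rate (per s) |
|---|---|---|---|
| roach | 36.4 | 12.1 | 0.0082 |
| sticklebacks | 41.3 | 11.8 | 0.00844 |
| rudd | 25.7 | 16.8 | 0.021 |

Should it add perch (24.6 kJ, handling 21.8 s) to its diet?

On roach, sticklebacks and rudd alone, R = ΣλE/(1+Σλh) = 1.187/1.552 = 0.7649 kJ/s.
Profitability of perch: 24.6/21.8 = 1.128 kJ/s.
1.128 > 0.7649, so adding perch raises the average — include it.

Yes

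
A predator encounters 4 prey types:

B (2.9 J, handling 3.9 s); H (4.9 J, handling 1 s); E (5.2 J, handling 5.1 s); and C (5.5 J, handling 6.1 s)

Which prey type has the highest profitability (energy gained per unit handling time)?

H

Profitability E/h (J/s): B = 2.9/3.9 = 0.744, H = 4.9/1 = 4.9, E = 5.2/5.1 = 1.02, C = 5.5/6.1 = 0.902.
Ranked: H > E > C > B.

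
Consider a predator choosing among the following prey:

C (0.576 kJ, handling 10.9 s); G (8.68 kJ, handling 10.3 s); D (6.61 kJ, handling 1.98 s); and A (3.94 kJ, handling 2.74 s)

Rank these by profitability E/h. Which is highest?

In descending order of E/h:
D: 6.61/1.98 = 3.34 kJ/s
A: 3.94/2.74 = 1.44 kJ/s
G: 8.68/10.3 = 0.843 kJ/s
C: 0.576/10.9 = 0.0528 kJ/s

D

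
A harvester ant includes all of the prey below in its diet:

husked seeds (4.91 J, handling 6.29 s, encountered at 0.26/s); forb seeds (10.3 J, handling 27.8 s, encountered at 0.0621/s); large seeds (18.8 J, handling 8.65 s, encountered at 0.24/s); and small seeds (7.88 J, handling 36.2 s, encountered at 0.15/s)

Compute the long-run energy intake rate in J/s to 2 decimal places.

0.64 J/s

R = Σλ_iE_i / (1 + Σλ_ih_i)
Numerator: 0.26×4.91 + 0.0621×10.3 + 0.24×18.8 + 0.15×7.88 = 7.61
Denominator: 1 + 0.26×6.29 + 0.0621×27.8 + 0.24×8.65 + 0.15×36.2 = 11.87
R = 7.61/11.87 = 0.6413 J/s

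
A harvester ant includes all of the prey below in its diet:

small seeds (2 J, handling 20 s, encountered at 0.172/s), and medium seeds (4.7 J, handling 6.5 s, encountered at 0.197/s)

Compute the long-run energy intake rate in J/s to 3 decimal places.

0.222 J/s

Energy encountered per unit search time: 0.172×2 + 0.197×4.7 = 1.27 J/s.
Handling time per unit search time: 0.172×20 + 0.197×6.5 = 4.72.
Rate = 1.27/(1 + 4.72) = 0.222 J/s.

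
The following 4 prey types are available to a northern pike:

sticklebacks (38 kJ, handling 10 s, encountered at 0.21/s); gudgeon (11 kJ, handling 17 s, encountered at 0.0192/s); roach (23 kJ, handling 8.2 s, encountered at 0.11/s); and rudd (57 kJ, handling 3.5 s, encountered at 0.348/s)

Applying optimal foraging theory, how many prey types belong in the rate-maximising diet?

Rank by E/h (kJ/s): rudd 16.3, sticklebacks 3.8, roach 2.8, gudgeon 0.647. Include each in turn until the next type's E/h falls below the running intake rate.
Rate on top 1: 8.943. sticklebacks: 3.8 < 8.943 → exclude; stop.
Optimal diet: rudd — 1 of 4 types.

1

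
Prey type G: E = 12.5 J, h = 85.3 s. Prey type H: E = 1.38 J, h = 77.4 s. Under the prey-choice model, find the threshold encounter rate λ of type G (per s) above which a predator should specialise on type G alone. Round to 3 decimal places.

0.002 per s

Drop type H once their profitability E₂/h₂ falls below the rate achievable on type G alone: E₂/h₂ = λE₁/(1 + λh₁).
Solve for λ: λE₁h₂ = E₂(1 + λh₁) → λ(E₁h₂ − E₂h₁) = E₂ → λ = E₂/(E₁h₂ − E₂h₁).
λ = 1.38/(12.5×77.4 − 1.38×85.3) = 1.38/849.8 = 0.001624 per s.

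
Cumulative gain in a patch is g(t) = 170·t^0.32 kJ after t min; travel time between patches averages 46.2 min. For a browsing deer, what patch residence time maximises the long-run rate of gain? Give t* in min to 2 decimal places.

21.74 min

Maximise g(t)/(T+t): set derivative to zero → g'(t)(T+t) = g(t).
g'(t) = 0.32·170·t^-0.68. Setting 0.32·170·t^-0.68 = 170·t^0.32/(46.2+t) gives 0.32(46.2+t) = t, so 0.68·t = 0.32×46.2.
t* = 0.32×46.2/0.68 = 21.74 min.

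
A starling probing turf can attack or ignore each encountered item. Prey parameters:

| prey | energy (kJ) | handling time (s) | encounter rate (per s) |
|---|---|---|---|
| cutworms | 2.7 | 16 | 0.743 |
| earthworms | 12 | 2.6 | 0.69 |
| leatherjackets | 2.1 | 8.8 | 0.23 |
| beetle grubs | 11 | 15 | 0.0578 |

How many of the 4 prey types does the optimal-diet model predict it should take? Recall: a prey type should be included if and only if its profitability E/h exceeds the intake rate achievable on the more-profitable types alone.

1

Rank by E/h (kJ/s): earthworms 4.62, beetle grubs 0.733, leatherjackets 0.239, cutworms 0.169. Include each in turn until the next type's E/h falls below the running intake rate.
Rate on top 1: 2.963. beetle grubs: 0.733 < 2.963 → exclude; stop.
Optimal diet: earthworms — 1 of 4 types.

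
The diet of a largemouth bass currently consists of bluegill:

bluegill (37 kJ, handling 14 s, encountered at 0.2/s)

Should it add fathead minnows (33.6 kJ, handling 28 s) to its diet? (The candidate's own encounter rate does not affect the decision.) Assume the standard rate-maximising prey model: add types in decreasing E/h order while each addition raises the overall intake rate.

No

On bluegill alone, R = ΣλE/(1+Σλh) = 7.4/3.8 = 1.947 kJ/s.
Profitability of fathead minnows: 33.6/28 = 1.2 kJ/s.
Since 1.2 < R, time spent handling fathead minnows is better spent searching.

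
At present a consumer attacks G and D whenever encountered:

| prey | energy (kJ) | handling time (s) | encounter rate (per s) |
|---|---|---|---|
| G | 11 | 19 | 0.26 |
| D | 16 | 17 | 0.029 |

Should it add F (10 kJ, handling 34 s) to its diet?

No

Current rate: (0.26×11 + 0.029×16)/(1 + 0.26×19 + 0.029×17) = 0.5167 kJ/s.
Profitability of F: 10/34 = 0.2941 kJ/s.
0.2941 < 0.5167, so adding F would lower the average — exclude it.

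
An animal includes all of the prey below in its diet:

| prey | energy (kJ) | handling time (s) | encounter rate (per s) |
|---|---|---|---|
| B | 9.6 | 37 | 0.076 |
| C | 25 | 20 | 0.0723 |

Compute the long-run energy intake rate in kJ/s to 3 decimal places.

R = (0.076×9.6 + 0.0723×25) / (1 + 0.076×37 + 0.0723×20) = 2.537/5.258 = 0.4825 kJ/s.

0.483 kJ/s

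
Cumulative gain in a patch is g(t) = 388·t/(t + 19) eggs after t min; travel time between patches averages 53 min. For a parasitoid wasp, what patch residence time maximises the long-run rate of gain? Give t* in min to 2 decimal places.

Maximise g(t)/(T+t): set derivative to zero → g'(t)(T+t) = g(t).
g'(t) = 388·19/(t + 19)². Setting 388·19/(t+19)² = 388t/[(t+19)(53+t)] gives 19(53+t) = t(t+19), so t² = 19×53 = 1007.
t* = √1007 = 31.73 min.

31.73 min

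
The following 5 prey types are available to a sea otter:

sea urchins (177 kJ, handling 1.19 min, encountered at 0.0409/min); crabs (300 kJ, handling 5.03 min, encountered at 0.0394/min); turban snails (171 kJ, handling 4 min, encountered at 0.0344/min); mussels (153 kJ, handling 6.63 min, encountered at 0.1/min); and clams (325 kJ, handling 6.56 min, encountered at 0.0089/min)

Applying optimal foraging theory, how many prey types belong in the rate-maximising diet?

5

E/h in descending order: sea urchins 149, crabs 59.6, clams 49.5, turban snails 42.8, mussels 23.1 kJ/min. The optimal diet is the largest prefix of this list for which every included type satisfies E_i/h_i > R on the types above it.
Rate on top 1: 6.903. crabs: 59.6 > 6.903 → include.
Rate on top 2: 15.29. clams: 49.5 > 15.29 → include.
Rate on top 3: 16.82. turban snails: 42.8 > 16.82 → include.
Rate on top 4: 19.29. mussels: 23.1 > 19.29 → include.
Optimal diet: sea urchins, crabs, clams, turban snails, mussels — 5 of 5 types.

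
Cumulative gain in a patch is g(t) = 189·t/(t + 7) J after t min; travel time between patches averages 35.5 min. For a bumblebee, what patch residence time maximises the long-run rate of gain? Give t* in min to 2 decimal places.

By the marginal value theorem, leave when the instantaneous gain rate g'(t) equals the habitat-wide average g(t)/(T + t).
g'(t) = 189·7/(t + 7)². Setting 189·7/(t+7)² = 189t/[(t+7)(35.5+t)] gives 7(35.5+t) = t(t+7), so t² = 7×35.5 = 248.5.
t* = √248.5 = 15.76 min.

15.76 min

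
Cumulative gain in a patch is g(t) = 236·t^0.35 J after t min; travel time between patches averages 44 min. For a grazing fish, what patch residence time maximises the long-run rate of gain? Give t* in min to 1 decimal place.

Maximise g(t)/(T+t): set derivative to zero → g'(t)(T+t) = g(t).
g'(t) = 0.35·236·t^-0.65. Setting 0.35·236·t^-0.65 = 236·t^0.35/(44+t) gives 0.35(44+t) = t, so 0.65·t = 0.35×44.
t* = 0.35×44/0.65 = 23.69 min.

23.7 min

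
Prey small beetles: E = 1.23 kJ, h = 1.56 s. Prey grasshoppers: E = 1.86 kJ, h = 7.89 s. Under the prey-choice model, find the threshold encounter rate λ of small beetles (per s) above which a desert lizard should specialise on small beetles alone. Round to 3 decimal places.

At the threshold, the rate on small beetles alone equals the profitability of grasshoppers: λ·1.23/(1 + λ·1.56) = 1.86/7.89 = 0.2357.
Rearranging, λ(1.23 − 0.2357×1.56) = 0.2357, so λ = 0.2357/0.8622 = 0.2734 per s.

0.273 per s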